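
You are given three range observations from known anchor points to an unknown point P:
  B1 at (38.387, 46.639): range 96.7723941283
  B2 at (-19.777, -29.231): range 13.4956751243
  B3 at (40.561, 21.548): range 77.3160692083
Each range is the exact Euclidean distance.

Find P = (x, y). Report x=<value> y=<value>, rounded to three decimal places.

x=-9.206 y=-37.621

eq1: (x − 38.387)² + (y − 46.639)² = 96.7723941283²
eq2: (x + 19.777)² + (y + 29.231)² = 13.4956751243²
eq3: (x − 40.561)² + (y − 21.548)² = 77.3160692083²
eq2−eq1, eq2−eq3 (x²,y² cancel):
  116.328·x + 151.740·y = -6779.586018
  120.676·x + 101.558·y = -4931.711376
det = 116.328·101.558 − 151.740·120.676 = -6497.337216
x = (-6779.586018·101.558 − 151.740·-4931.711376) / -6497.337216 = -9.206339
y = (116.328·-4931.711376 − -6779.586018·120.676) / -6497.337216 = -37.621135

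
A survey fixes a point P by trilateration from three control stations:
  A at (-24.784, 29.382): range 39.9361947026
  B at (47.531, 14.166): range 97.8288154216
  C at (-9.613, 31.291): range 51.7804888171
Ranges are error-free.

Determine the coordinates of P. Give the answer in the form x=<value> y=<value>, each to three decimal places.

x=-48.873 y=-2.471

eq1: (x + 24.784)² + (y − 29.382)² = 39.9361947026²
eq2: (x − 47.531)² + (y − 14.166)² = 97.8288154216²
eq3: (x + 9.613)² + (y − 31.291)² = 51.7804888171²
eq3−eq1, eq3−eq2 (x²,y² cancel):
  -30.342·x − 3.818·y = 1492.331505
  114.288·x − 34.250·y = -5500.923038
det = -30.342·-34.250 − -3.818·114.288 = 1475.565084
x = (1492.331505·-34.250 − -3.818·-5500.923038) / 1475.565084 = -48.872719
y = (-30.342·-5500.923038 − 1492.331505·114.288) / 1475.565084 = -2.471308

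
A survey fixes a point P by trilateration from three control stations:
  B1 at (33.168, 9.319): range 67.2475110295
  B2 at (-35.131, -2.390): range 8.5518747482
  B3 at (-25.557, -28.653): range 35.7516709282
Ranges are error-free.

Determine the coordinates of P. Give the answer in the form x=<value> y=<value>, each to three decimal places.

eq1: (x − 33.168)² + (y − 9.319)² = 67.2475110295²
eq2: (x + 35.131)² + (y + 2.390)² = 8.5518747482²
eq3: (x + 25.557)² + (y + 28.653)² = 35.7516709282²
eq1−eq3, eq1−eq2 (x²,y² cancel):
  -117.450·x − 75.944·y = 3531.240438
  -136.598·x − 23.418·y = 4502.032454
det = -117.450·-23.418 − -75.944·-136.598 = -7623.354412
x = (3531.240438·-23.418 − -75.944·4502.032454) / -7623.354412 = -34.001799
y = (-117.450·4502.032454 − 3531.240438·-136.598) / -7623.354412 = 6.086996

x=-34.002 y=6.087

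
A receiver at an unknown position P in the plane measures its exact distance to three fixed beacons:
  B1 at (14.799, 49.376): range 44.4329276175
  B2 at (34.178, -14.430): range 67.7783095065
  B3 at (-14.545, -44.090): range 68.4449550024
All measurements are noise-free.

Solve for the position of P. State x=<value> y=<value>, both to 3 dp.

x=-21.664 y=23.984

eq1: (x − 14.799)² + (y − 49.376)² = 44.4329276175²
eq2: (x − 34.178)² + (y + 14.430)² = 67.7783095065²
eq3: (x + 14.545)² + (y + 44.090)² = 68.4449550024²
eq3−eq2, eq3−eq1 (x²,y² cancel):
  97.446·x + 59.320·y = -688.311915
  58.688·x + 186.932·y = 3211.941461
det = 97.446·186.932 − 59.320·58.688 = 14734.403512
x = (-688.311915·186.932 − 59.320·3211.941461) / 14734.403512 = -21.663577
y = (97.446·3211.941461 − -688.311915·58.688) / 14734.403512 = 23.983767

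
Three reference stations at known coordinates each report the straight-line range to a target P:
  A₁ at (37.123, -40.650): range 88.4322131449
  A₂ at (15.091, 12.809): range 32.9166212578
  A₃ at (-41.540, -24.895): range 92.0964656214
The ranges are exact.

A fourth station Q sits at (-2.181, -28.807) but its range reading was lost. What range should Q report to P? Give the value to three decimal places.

eq1: (x − 37.123)² + (y + 40.650)² = 88.4322131449²
eq2: (x − 15.091)² + (y − 12.809)² = 32.9166212578²
eq3: (x + 41.540)² + (y + 24.895)² = 92.0964656214²
eq3−eq2, eq3−eq1 (x²,y² cancel):
  113.262·x + 75.408·y = 5444.731162
  157.326·x − 31.510·y = 1346.709662
det = 113.262·-31.510 − 75.408·157.326 = -15432.524628
x = (5444.731162·-31.510 − 75.408·1346.709662) / -15432.524628 = 17.697439
y = (113.262·1346.709662 − 5444.731162·157.326) / -15432.524628 = 45.622266
|P − Q| = √((17.697439 − -2.181)² + (45.622266 − -28.807)²) = 77.038094

77.038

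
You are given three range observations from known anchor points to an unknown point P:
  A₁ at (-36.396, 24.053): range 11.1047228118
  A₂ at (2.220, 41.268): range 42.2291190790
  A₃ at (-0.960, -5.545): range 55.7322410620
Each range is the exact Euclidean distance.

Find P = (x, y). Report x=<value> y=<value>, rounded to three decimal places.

eq1: (x + 36.396)² + (y − 24.053)² = 11.1047228118²
eq2: (x − 2.220)² + (y − 41.268)² = 42.2291190790²
eq3: (x + 0.960)² + (y + 5.545)² = 55.7322410620²
eq2−eq3, eq2−eq1 (x²,y² cancel):
  -6.360·x − 93.626·y = -2999.091795
  -77.232·x − 34.430·y = 1855.223030
det = -6.360·-34.430 − -93.626·-77.232 = -7011.948432
x = (-2999.091795·-34.430 − -93.626·1855.223030) / -7011.948432 = -39.497701
y = (-6.360·1855.223030 − -2999.091795·-77.232) / -7011.948432 = 34.715754

x=-39.498 y=34.716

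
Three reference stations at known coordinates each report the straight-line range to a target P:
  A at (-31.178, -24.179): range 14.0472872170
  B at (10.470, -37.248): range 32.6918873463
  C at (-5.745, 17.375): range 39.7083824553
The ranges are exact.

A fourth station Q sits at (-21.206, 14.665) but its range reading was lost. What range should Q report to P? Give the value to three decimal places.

eq1: (x + 31.178)² + (y + 24.179)² = 14.0472872170²
eq2: (x − 10.470)² + (y + 37.248)² = 32.6918873463²
eq3: (x + 5.745)² + (y − 17.375)² = 39.7083824553²
eq3−eq2, eq3−eq1 (x²,y² cancel):
  32.430·x − 109.246·y = 1670.134893
  -50.866·x − 83.108·y = 2601.225434
det = 32.430·-83.108 − -109.246·-50.866 = -8252.099476
x = (1670.134893·-83.108 − -109.246·2601.225434) / -8252.099476 = -17.616354
y = (32.430·2601.225434 − 1670.134893·-50.866) / -8252.099476 = -20.517303
|P − Q| = √((-17.616354 − -21.206)² + (-20.517303 − 14.665)²) = 35.364954

35.365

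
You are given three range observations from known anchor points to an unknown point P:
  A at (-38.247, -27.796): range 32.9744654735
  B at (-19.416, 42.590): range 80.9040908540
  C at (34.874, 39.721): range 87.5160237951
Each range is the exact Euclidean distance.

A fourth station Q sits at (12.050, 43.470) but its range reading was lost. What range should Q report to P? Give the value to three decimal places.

82.916

eq1: (x + 38.247)² + (y + 27.796)² = 32.9744654735²
eq2: (x + 19.416)² + (y − 42.590)² = 80.9040908540²
eq3: (x − 34.874)² + (y − 39.721)² = 87.5160237951²
eq1−eq2, eq1−eq3 (x²,y² cancel):
  37.662·x + 140.772·y = -5502.718013
  146.242·x + 135.034·y = -6013.235956
det = 37.662·135.034 − 140.772·146.242 = -15501.128316
x = (-5502.718013·135.034 − 140.772·-6013.235956) / -15501.128316 = -6.673142
y = (37.662·-6013.235956 − -5502.718013·146.242) / -15501.128316 = -37.304252
|P − Q| = √((-6.673142 − 12.050)² + (-37.304252 − 43.470)²) = 82.915836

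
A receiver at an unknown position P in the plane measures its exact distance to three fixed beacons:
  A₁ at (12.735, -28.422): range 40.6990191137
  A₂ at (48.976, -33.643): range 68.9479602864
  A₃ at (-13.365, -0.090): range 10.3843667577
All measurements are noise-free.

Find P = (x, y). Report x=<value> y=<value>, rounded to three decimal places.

x=-6.321 y=7.540

eq1: (x − 12.735)² + (y + 28.422)² = 40.6990191137²
eq2: (x − 48.976)² + (y + 33.643)² = 68.9479602864²
eq3: (x + 13.365)² + (y + 0.090)² = 10.3843667577²
eq3−eq2, eq3−eq1 (x²,y² cancel):
  124.682·x − 67.106·y = -1294.117455
  52.200·x − 56.664·y = -757.216100
det = 124.682·-56.664 − -67.106·52.200 = -3562.047648
x = (-1294.117455·-56.664 − -67.106·-757.216100) / -3562.047648 = -6.321119
y = (124.682·-757.216100 − -1294.117455·52.200) / -3562.047648 = 7.540126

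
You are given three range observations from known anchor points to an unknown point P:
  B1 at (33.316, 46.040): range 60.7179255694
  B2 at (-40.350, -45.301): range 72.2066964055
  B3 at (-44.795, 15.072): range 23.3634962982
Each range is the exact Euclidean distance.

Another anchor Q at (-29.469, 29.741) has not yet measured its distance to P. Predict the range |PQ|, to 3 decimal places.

7.568

eq1: (x − 33.316)² + (y − 46.040)² = 60.7179255694²
eq2: (x + 40.350)² + (y + 45.301)² = 72.2066964055²
eq3: (x + 44.795)² + (y − 15.072)² = 23.3634962982²
eq2−eq3, eq2−eq1 (x²,y² cancel):
  -8.890·x + 120.746·y = 3221.408155
  147.332·x + 182.682·y = 1076.474875
det = -8.890·182.682 − 120.746·147.332 = -19413.792652
x = (3221.408155·182.682 − 120.746·1076.474875) / -19413.792652 = -23.617912
y = (-8.890·1076.474875 − 3221.408155·147.332) / -19413.792652 = 24.940329
|P − Q| = √((-23.617912 − -29.469)² + (24.940329 − 29.741)²) = 7.568466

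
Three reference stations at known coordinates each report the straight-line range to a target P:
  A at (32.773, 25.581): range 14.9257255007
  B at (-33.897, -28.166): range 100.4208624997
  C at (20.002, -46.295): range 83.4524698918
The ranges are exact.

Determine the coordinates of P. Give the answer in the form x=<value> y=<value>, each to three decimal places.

x=45.657 y=33.116

eq1: (x − 32.773)² + (y − 25.581)² = 14.9257255007²
eq2: (x + 33.897)² + (y + 28.166)² = 100.4208624997²
eq3: (x − 20.002)² + (y + 46.295)² = 83.4524698918²
eq3−eq2, eq3−eq1 (x²,y² cancel):
  -107.798·x + 36.258·y = -3721.011758
  25.542·x + 143.752·y = 5926.687510
det = -107.798·143.752 − 36.258·25.542 = -16422.279932
x = (-3721.011758·143.752 − 36.258·5926.687510) / -16422.279932 = 45.657042
y = (-107.798·5926.687510 − -3721.011758·25.542) / -16422.279932 = 33.116168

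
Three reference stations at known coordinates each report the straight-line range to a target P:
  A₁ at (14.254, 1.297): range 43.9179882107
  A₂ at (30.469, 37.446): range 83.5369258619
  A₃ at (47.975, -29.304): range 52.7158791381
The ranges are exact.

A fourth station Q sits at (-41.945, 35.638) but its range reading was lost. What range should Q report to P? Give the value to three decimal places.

eq1: (x − 14.254)² + (y − 1.297)² = 43.9179882107²
eq2: (x − 30.469)² + (y − 37.446)² = 83.5369258619²
eq3: (x − 47.975)² + (y + 29.304)² = 52.7158791381²
eq1−eq3, eq1−eq2 (x²,y² cancel):
  67.442·x − 61.202·y = 2105.292091
  32.430·x + 72.298·y = -2923.924142
det = 67.442·72.298 − -61.202·32.430 = 6860.702576
x = (2105.292091·72.298 − -61.202·-2923.924142) / 6860.702576 = -3.897793
y = (67.442·-2923.924142 − 2105.292091·32.430) / 6860.702576 = -38.694275
|P − Q| = √((-3.897793 − -41.945)² + (-38.694275 − 35.638)²) = 83.503755

83.504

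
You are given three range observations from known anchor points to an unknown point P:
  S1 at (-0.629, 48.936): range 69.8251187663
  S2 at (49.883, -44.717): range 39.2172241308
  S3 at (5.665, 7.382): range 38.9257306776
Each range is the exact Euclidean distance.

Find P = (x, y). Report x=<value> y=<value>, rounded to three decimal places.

x=42.116 y=-6.277

eq1: (x + 0.629)² + (y − 48.936)² = 69.8251187663²
eq2: (x − 49.883)² + (y + 44.717)² = 39.2172241308²
eq3: (x − 5.665)² + (y − 7.382)² = 38.9257306776²
eq1−eq2, eq1−eq3 (x²,y² cancel):
  101.024·x − 187.306·y = 5430.352583
  12.588·x − 83.108·y = 1051.793114
det = 101.024·-83.108 − -187.306·12.588 = -6038.094664
x = (5430.352583·-83.108 − -187.306·1051.793114) / -6038.094664 = 42.115700
y = (101.024·1051.793114 − 5430.352583·12.588) / -6038.094664 = -6.276660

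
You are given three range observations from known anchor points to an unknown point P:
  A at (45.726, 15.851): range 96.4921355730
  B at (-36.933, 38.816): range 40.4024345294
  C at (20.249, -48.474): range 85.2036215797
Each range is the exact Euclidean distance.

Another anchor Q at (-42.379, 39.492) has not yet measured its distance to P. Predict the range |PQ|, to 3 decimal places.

39.714

eq1: (x − 45.726)² + (y − 15.851)² = 96.4921355730²
eq2: (x + 36.933)² + (y − 38.816)² = 40.4024345294²
eq3: (x − 20.249)² + (y + 48.474)² = 85.2036215797²
eq3−eq1, eq3−eq2 (x²,y² cancel):
  50.954·x + 128.650·y = -2468.704497
  -114.364·x + 174.580·y = 5738.278082
det = 50.954·174.580 − 128.650·-114.364 = 23608.477920
x = (-2468.704497·174.580 − 128.650·5738.278082) / 23608.477920 = -49.525256
y = (50.954·5738.278082 − -2468.704497·-114.364) / 23608.477920 = 0.426004
|P − Q| = √((-49.525256 − -42.379)² + (0.426004 − 39.492)²) = 39.714242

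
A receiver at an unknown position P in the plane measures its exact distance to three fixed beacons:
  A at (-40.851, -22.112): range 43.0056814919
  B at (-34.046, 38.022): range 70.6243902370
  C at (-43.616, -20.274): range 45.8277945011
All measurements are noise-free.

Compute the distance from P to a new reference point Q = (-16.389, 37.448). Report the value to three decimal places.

eq1: (x + 40.851)² + (y + 22.112)² = 43.0056814919²
eq2: (x + 34.046)² + (y − 38.022)² = 70.6243902370²
eq3: (x + 43.616)² + (y + 20.274)² = 45.8277945011²
eq3−eq2, eq3−eq1 (x²,y² cancel):
  19.140·x + 116.592·y = -2596.205680
  5.530·x − 3.676·y = 95.052321
det = 19.140·-3.676 − 116.592·5.530 = -715.112400
x = (-2596.205680·-3.676 − 116.592·95.052321) / -715.112400 = 2.151673
y = (19.140·95.052321 − -2596.205680·5.530) / -715.112400 = -22.620666
|P − Q| = √((2.151673 − -16.389)² + (-22.620666 − 37.448)²) = 62.864944

62.865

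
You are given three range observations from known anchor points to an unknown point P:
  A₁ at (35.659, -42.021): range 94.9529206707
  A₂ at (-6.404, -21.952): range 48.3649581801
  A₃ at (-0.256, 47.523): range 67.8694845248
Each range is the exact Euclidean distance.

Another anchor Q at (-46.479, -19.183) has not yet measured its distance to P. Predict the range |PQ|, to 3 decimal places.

eq1: (x − 35.659)² + (y + 42.021)² = 94.9529206707²
eq2: (x + 6.404)² + (y + 21.952)² = 48.3649581801²
eq3: (x + 0.256)² + (y − 47.523)² = 67.8694845248²
eq2−eq1, eq2−eq3 (x²,y² cancel):
  84.126·x − 40.138·y = -4162.460762
  12.296·x + 138.950·y = -531.498205
det = 84.126·138.950 − -40.138·12.296 = 12182.844548
x = (-4162.460762·138.950 − -40.138·-531.498205) / 12182.844548 = -49.225548
y = (84.126·-531.498205 − -4162.460762·12.296) / 12182.844548 = 0.530976
|P − Q| = √((-49.225548 − -46.479)² + (0.530976 − -19.183)²) = 19.904381

19.904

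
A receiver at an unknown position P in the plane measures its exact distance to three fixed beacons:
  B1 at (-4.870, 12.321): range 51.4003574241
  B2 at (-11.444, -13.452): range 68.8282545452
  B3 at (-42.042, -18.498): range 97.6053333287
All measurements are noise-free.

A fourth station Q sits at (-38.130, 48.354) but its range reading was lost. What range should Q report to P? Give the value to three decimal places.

85.423

eq1: (x + 4.870)² + (y − 12.321)² = 51.4003574241²
eq2: (x + 11.444)² + (y + 13.452)² = 68.8282545452²
eq3: (x + 42.042)² + (y + 18.498)² = 97.6053333287²
eq3−eq1, eq3−eq2 (x²,y² cancel):
  74.344·x + 61.638·y = 4950.622524
  61.196·x + 10.092·y = 2991.688142
det = 74.344·10.092 − 61.638·61.196 = -3021.719400
x = (4950.622524·10.092 − 61.638·2991.688142) / -3021.719400 = 44.491223
y = (74.344·2991.688142 − 4950.622524·61.196) / -3021.719400 = 26.655100
|P − Q| = √((44.491223 − -38.130)² + (26.655100 − 48.354)²) = 85.423116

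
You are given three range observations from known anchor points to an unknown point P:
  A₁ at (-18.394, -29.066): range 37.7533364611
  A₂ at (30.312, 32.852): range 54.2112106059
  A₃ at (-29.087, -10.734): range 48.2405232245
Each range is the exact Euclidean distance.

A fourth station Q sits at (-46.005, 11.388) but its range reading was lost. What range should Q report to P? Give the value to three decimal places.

eq1: (x + 18.394)² + (y + 29.066)² = 37.7533364611²
eq2: (x − 30.312)² + (y − 32.852)² = 54.2112106059²
eq3: (x + 29.087)² + (y + 10.734)² = 48.2405232245²
eq3−eq1, eq3−eq2 (x²,y² cancel):
  21.386·x − 36.664·y = 1123.732934
  118.798·x + 87.172·y = 425.091649
det = 21.386·87.172 − -36.664·118.798 = 6219.870264
x = (1123.732934·87.172 − -36.664·425.091649) / 6219.870264 = 18.254980
y = (21.386·425.091649 − 1123.732934·118.798) / 6219.870264 = -20.001416
|P − Q| = √((18.254980 − -46.005)² + (-20.001416 − 11.388)²) = 71.516715

71.517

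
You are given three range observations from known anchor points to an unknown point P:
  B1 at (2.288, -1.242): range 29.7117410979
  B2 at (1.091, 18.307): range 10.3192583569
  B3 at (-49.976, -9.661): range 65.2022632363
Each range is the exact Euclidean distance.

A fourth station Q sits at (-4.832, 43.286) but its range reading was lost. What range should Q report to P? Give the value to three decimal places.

16.727

eq1: (x − 2.288)² + (y + 1.242)² = 29.7117410979²
eq2: (x − 1.091)² + (y − 18.307)² = 10.3192583569²
eq3: (x + 49.976)² + (y + 9.661)² = 65.2022632363²
eq1−eq3, eq1−eq2 (x²,y² cancel):
  -104.528·x − 16.838·y = -784.389583
  -2.394·x + 39.098·y = 1105.859488
det = -104.528·39.098 − -16.838·-2.394 = -4127.145916
x = (-784.389583·39.098 − -16.838·1105.859488) / -4127.145916 = 2.919112
y = (-104.528·1105.859488 − -784.389583·-2.394) / -4127.145916 = 28.463038
|P − Q| = √((2.919112 − -4.832)² + (28.463038 − 43.286)²) = 16.727222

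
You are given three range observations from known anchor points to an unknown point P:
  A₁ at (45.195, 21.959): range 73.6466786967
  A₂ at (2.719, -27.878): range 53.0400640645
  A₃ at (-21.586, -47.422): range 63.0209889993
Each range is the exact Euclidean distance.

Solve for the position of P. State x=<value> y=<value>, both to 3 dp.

x=-28.146 y=15.257

eq1: (x − 45.195)² + (y − 21.959)² = 73.6466786967²
eq2: (x − 2.719)² + (y + 27.878)² = 53.0400640645²
eq3: (x + 21.586)² + (y + 47.422)² = 63.0209889993²
eq1−eq2, eq1−eq3 (x²,y² cancel):
  -84.952·x − 99.674·y = 870.375026
  -133.562·x − 138.762·y = 1642.204003
det = -84.952·-138.762 − -99.674·-133.562 = -1524.549364
x = (870.375026·-138.762 − -99.674·1642.204003) / -1524.549364 = -28.146063
y = (-84.952·1642.204003 − 870.375026·-133.562) / -1524.549364 = 15.256630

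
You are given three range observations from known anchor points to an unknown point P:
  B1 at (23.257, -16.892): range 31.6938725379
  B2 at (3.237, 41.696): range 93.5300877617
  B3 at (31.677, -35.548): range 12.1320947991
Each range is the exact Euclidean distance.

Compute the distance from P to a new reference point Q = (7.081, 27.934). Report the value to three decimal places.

eq1: (x − 23.257)² + (y + 16.892)² = 31.6938725379²
eq2: (x − 3.237)² + (y − 41.696)² = 93.5300877617²
eq3: (x − 31.677)² + (y + 35.548)² = 12.1320947991²
eq2−eq1, eq2−eq3 (x²,y² cancel):
  40.040·x − 117.176·y = 6820.568888
  56.880·x − 154.488·y = 9118.747640
det = 40.040·-154.488 − -117.176·56.880 = 479.271360
x = (6820.568888·-154.488 − -117.176·9118.747640) / 479.271360 = 30.885065
y = (40.040·9118.747640 − 6820.568888·56.880) / 479.271360 = -47.654220
|P − Q| = √((30.885065 − 7.081)² + (-47.654220 − 27.934)²) = 79.247792

79.248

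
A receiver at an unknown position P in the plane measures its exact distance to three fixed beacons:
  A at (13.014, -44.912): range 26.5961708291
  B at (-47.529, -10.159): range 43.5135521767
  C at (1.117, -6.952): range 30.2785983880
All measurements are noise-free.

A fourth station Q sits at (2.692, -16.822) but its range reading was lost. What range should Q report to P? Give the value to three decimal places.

eq1: (x − 13.014)² + (y + 44.912)² = 26.5961708291²
eq2: (x + 47.529)² + (y + 10.159)² = 43.5135521767²
eq3: (x − 1.117)² + (y + 6.952)² = 30.2785983880²
eq1−eq3, eq1−eq2 (x²,y² cancel):
  -23.794·x + 75.920·y = -2346.311165
  -121.086·x + 69.506·y = -1010.313738
det = -23.794·69.506 − 75.920·-121.086 = 7539.023356
x = (-2346.311165·69.506 − 75.920·-1010.313738) / 7539.023356 = -11.457676
y = (-23.794·-1010.313738 − -2346.311165·-121.086) / 7539.023356 = -34.495984
|P − Q| = √((-11.457676 − 2.692)² + (-34.495984 − -16.822)²) = 22.640297

22.640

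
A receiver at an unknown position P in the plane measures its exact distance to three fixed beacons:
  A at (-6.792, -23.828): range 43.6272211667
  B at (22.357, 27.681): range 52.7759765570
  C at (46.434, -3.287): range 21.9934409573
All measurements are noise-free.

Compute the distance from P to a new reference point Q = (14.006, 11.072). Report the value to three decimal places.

eq1: (x + 6.792)² + (y + 23.828)² = 43.6272211667²
eq2: (x − 22.357)² + (y − 27.681)² = 52.7759765570²
eq3: (x − 46.434)² + (y + 3.287)² = 21.9934409573²
eq1−eq3, eq1−eq2 (x²,y² cancel):
  106.452·x + 41.082·y = 2972.638859
  58.298·x + 103.018·y = -229.800913
det = 106.452·103.018 − 41.082·58.298 = 8571.473700
x = (2972.638859·103.018 − 41.082·-229.800913) / 8571.473700 = 36.828672
y = (106.452·-229.800913 − 2972.638859·58.298) / 8571.473700 = -23.072073
|P − Q| = √((36.828672 − 14.006)² + (-23.072073 − 11.072)²) = 41.069357

41.069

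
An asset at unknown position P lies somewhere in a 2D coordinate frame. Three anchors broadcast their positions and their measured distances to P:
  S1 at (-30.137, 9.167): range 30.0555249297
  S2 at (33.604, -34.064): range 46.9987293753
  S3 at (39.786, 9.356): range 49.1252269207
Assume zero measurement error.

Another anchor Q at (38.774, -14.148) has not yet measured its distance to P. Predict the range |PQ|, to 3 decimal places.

eq1: (x + 30.137)² + (y − 9.167)² = 30.0555249297²
eq2: (x − 33.604)² + (y + 34.064)² = 46.9987293753²
eq3: (x − 39.786)² + (y − 9.356)² = 49.1252269207²
eq3−eq2, eq3−eq1 (x²,y² cancel):
  -12.364·x − 86.840·y = 823.531737
  -139.846·x − 0.378·y = 831.765467
det = -12.364·-0.378 − -86.840·-139.846 = -12139.553048
x = (823.531737·-0.378 − -86.840·831.765467) / -12139.553048 = -5.924371
y = (-12.364·831.765467 − 823.531737·-139.846) / -12139.553048 = -8.639830
|P − Q| = √((-5.924371 − 38.774)² + (-8.639830 − -14.148)²) = 45.036478

45.036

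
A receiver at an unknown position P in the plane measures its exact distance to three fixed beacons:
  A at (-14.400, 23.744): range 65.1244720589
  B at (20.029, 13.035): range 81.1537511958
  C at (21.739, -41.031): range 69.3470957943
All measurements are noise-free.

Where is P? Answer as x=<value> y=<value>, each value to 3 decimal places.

eq1: (x + 14.400)² + (y − 23.744)² = 65.1244720589²
eq2: (x − 20.029)² + (y − 13.035)² = 81.1537511958²
eq3: (x − 21.739)² + (y + 41.031)² = 69.3470957943²
eq1−eq2, eq1−eq3 (x²,y² cancel):
  68.858·x − 21.418·y = -2544.799942
  72.278·x − 129.550·y = 817.166712
det = 68.858·-129.550 − -21.418·72.278 = -7372.503696
x = (-2544.799942·-129.550 − -21.418·817.166712) / -7372.503696 = -47.091317
y = (68.858·817.166712 − -2544.799942·72.278) / -7372.503696 = -32.580725

x=-47.091 y=-32.581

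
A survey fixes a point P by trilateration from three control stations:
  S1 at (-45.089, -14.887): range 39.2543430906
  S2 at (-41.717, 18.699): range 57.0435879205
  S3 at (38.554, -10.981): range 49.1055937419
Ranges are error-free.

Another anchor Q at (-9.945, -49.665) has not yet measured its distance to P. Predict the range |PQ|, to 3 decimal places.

22.596

eq1: (x + 45.089)² + (y + 14.887)² = 39.2543430906²
eq2: (x + 41.717)² + (y − 18.699)² = 57.0435879205²
eq3: (x − 38.554)² + (y + 10.981)² = 49.1055937419²
eq2−eq3, eq2−eq1 (x²,y² cancel):
  160.542·x − 59.360·y = 359.644173
  -6.744·x − 67.172·y = 1877.747471
det = 160.542·-67.172 − -59.360·-6.744 = -11184.251064
x = (359.644173·-67.172 − -59.360·1877.747471) / -11184.251064 = -7.806072
y = (160.542·1877.747471 − 359.644173·-6.744) / -11184.251064 = -27.170597
|P − Q| = √((-7.806072 − -9.945)² + (-27.170597 − -49.665)²) = 22.595867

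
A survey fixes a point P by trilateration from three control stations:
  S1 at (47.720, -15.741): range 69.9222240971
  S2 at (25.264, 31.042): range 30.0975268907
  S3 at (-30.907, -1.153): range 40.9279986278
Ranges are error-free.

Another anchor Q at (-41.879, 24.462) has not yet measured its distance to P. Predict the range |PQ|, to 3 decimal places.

37.524

eq1: (x − 47.720)² + (y + 15.741)² = 69.9222240971²
eq2: (x − 25.264)² + (y − 31.042)² = 30.0975268907²
eq3: (x + 30.907)² + (y + 1.153)² = 40.9279986278²
eq2−eq1, eq2−eq3 (x²,y² cancel):
  44.912·x − 93.566·y = -3060.154277
  -112.342·x − 64.390·y = -1414.543349
det = 44.912·-64.390 − -93.566·-112.342 = -13403.275252
x = (-3060.154277·-64.390 − -93.566·-1414.543349) / -13403.275252 = -4.826445
y = (44.912·-1414.543349 − -3060.154277·-112.342) / -13403.275252 = 30.389126
|P − Q| = √((-4.826445 − -41.879)² + (30.389126 − 24.462)²) = 37.523628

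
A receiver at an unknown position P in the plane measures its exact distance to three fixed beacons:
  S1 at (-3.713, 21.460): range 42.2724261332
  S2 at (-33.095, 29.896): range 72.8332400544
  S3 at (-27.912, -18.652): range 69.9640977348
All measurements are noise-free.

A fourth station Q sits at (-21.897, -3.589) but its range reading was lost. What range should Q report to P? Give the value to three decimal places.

59.690

eq1: (x + 3.713)² + (y − 21.460)² = 42.2724261332²
eq2: (x + 33.095)² + (y − 29.896)² = 72.8332400544²
eq3: (x + 27.912)² + (y + 18.652)² = 69.9640977348²
eq3−eq1, eq3−eq2 (x²,y² cancel):
  48.398·x + 80.224·y = 2455.358082
  -10.366·x + 97.096·y = 452.367108
det = 48.398·97.096 − 80.224·-10.366 = 5530.854192
x = (2455.358082·97.096 − 80.224·452.367108) / 5530.854192 = 36.543135
y = (48.398·452.367108 − 2455.358082·-10.366) / 5530.854192 = 8.560324
|P − Q| = √((36.543135 − -21.897)² + (8.560324 − -3.589)²) = 59.689659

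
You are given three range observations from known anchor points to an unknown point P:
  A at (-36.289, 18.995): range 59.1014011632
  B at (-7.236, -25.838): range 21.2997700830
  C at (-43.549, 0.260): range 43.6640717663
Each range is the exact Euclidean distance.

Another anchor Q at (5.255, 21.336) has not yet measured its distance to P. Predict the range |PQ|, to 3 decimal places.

66.956

eq1: (x + 36.289)² + (y − 18.995)² = 59.1014011632²
eq2: (x + 7.236)² + (y + 25.838)² = 21.2997700830²
eq3: (x + 43.549)² + (y − 0.260)² = 43.6640717663²
eq2−eq1, eq2−eq3 (x²,y² cancel):
  -58.106·x + 89.666·y = -2081.555808
  -72.626·x + 52.196·y = -276.249897
det = -58.106·52.196 − 89.666·-72.626 = 3479.182140
x = (-2081.555808·52.196 − 89.666·-276.249897) / 3479.182140 = -24.108730
y = (-58.106·-276.249897 − -2081.555808·-72.626) / 3479.182140 = -38.837661
|P − Q| = √((-24.108730 − 5.255)² + (-38.837661 − 21.336)²) = 66.955941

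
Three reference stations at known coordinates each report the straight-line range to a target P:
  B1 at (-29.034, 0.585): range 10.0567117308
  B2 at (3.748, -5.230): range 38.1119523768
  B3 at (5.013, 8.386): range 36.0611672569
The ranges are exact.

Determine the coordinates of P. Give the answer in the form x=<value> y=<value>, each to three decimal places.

x=-30.989 y=10.450

eq1: (x + 29.034)² + (y − 0.585)² = 10.0567117308²
eq2: (x − 3.748)² + (y + 5.230)² = 38.1119523768²
eq3: (x − 5.013)² + (y − 8.386)² = 36.0611672569²
eq1−eq3, eq1−eq2 (x²,y² cancel):
  68.094·x + 15.602·y = -1947.130549
  65.564·x − 11.630·y = -2153.298440
det = 68.094·-11.630 − 15.602·65.564 = -1814.862748
x = (-1947.130549·-11.630 − 15.602·-2153.298440) / -1814.862748 = -30.989060
y = (68.094·-2153.298440 − -1947.130549·65.564) / -1814.862748 = 10.449846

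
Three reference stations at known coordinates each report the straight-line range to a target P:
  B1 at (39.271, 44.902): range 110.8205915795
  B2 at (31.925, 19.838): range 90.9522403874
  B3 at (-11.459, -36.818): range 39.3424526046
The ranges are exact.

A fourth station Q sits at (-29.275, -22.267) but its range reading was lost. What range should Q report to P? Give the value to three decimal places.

19.040

eq1: (x − 39.271)² + (y − 44.902)² = 110.8205915795²
eq2: (x − 31.925)² + (y − 19.838)² = 90.9522403874²
eq3: (x + 11.459)² + (y + 36.818)² = 39.3424526046²
eq2−eq1, eq2−eq3 (x²,y² cancel):
  14.692·x + 50.128·y = -1863.244311
  -86.768·x − 113.312·y = 6798.603391
det = 14.692·-113.312 − 50.128·-86.768 = 2684.726400
x = (-1863.244311·-113.312 − 50.128·6798.603391) / 2684.726400 = -48.300062
y = (14.692·6798.603391 − -1863.244311·-86.768) / 2684.726400 = -23.013481
|P − Q| = √((-48.300062 − -29.275)² + (-23.013481 − -22.267)²) = 19.039701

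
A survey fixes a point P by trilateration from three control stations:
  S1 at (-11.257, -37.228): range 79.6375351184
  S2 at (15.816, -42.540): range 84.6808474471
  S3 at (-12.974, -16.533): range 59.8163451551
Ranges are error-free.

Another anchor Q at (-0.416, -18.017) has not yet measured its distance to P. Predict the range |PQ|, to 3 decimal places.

eq1: (x + 11.257)² + (y + 37.228)² = 79.6375351184²
eq2: (x − 15.816)² + (y + 42.540)² = 84.6808474471²
eq3: (x + 12.974)² + (y + 16.533)² = 59.8163451551²
eq2−eq1, eq2−eq3 (x²,y² cancel):
  -54.146·x + 10.624·y = 281.555502
  -57.580·x + 52.014·y = 1974.718086
det = -54.146·52.014 − 10.624·-57.580 = -2204.620124
x = (281.555502·52.014 − 10.624·1974.718086) / -2204.620124 = 2.873319
y = (-54.146·1974.718086 − 281.555502·-57.580) / -2204.620124 = 41.145918
|P − Q| = √((2.873319 − -0.416)² + (41.145918 − -18.017)²) = 59.254287

59.254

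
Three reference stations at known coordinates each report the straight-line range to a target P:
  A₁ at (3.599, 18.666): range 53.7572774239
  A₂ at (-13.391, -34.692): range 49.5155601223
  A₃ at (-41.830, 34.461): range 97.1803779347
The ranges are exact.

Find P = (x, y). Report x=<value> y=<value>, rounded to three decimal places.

eq1: (x − 3.599)² + (y − 18.666)² = 53.7572774239²
eq2: (x + 13.391)² + (y + 34.692)² = 49.5155601223²
eq3: (x + 41.830)² + (y − 34.461)² = 97.1803779347²
eq3−eq1, eq3−eq2 (x²,y² cancel):
  90.858·x − 31.590·y = 3978.243915
  56.878·x − 138.306·y = 5437.779485
det = 90.858·-138.306 − -31.590·56.878 = -10769.430528
x = (3978.243915·-138.306 − -31.590·5437.779485) / -10769.430528 = 35.139792
y = (90.858·5437.779485 − 3978.243915·56.878) / -10769.430528 = -24.865866

x=35.140 y=-24.866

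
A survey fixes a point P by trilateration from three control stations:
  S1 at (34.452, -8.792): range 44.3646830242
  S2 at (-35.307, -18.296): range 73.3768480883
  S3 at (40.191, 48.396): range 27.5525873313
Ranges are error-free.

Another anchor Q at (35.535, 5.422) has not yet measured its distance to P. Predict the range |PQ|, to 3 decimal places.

32.225

eq1: (x − 34.452)² + (y + 8.792)² = 44.3646830242²
eq2: (x + 35.307)² + (y + 18.296)² = 73.3768480883²
eq3: (x − 40.191)² + (y − 48.396)² = 27.5525873313²
eq3−eq2, eq3−eq1 (x²,y² cancel):
  -150.996·x − 133.384·y = -7001.178199
  -11.478·x − 114.376·y = -3902.329760
det = -150.996·-114.376 − -133.384·-11.478 = 15739.336944
x = (-7001.178199·-114.376 − -133.384·-3902.329760) / 15739.336944 = 17.806240
y = (-150.996·-3902.329760 − -7001.178199·-11.478) / 15739.336944 = 32.331518
|P − Q| = √((17.806240 − 35.535)² + (32.331518 − 5.422)²) = 32.224697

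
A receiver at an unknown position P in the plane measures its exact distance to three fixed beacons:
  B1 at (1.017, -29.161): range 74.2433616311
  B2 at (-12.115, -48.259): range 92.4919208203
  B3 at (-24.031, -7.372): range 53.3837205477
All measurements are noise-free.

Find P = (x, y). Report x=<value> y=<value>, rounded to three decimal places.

eq1: (x − 1.017)² + (y + 29.161)² = 74.2433616311²
eq2: (x + 12.115)² + (y + 48.259)² = 92.4919208203²
eq3: (x + 24.031)² + (y + 7.372)² = 53.3837205477²
eq2−eq3, eq2−eq1 (x²,y² cancel):
  -23.832·x + 81.774·y = 3861.064837
  26.264·x + 38.196·y = 1418.372575
det = -23.832·38.196 − 81.774·26.264 = -3057.999408
x = (3861.064837·38.196 − 81.774·1418.372575) / -3057.999408 = -10.297986
y = (-23.832·1418.372575 − 3861.064837·26.264) / -3057.999408 = 44.215071

x=-10.298 y=44.215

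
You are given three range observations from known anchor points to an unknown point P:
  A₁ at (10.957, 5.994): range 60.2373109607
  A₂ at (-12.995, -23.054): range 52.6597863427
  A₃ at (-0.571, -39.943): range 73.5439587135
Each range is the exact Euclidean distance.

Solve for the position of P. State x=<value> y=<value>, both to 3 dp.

eq1: (x − 10.957)² + (y − 5.994)² = 60.2373109607²
eq2: (x + 12.995)² + (y + 23.054)² = 52.6597863427²
eq3: (x + 0.571)² + (y + 39.943)² = 73.5439587135²
eq2−eq1, eq2−eq3 (x²,y² cancel):
  47.904·x + 58.096·y = -1399.853590
  24.848·x − 33.778·y = -1740.248417
det = 47.904·-33.778 − 58.096·24.848 = -3061.670720
x = (-1399.853590·-33.778 − 58.096·-1740.248417) / -3061.670720 = -48.465606
y = (47.904·-1740.248417 − -1399.853590·24.848) / -3061.670720 = 15.867578

x=-48.466 y=15.868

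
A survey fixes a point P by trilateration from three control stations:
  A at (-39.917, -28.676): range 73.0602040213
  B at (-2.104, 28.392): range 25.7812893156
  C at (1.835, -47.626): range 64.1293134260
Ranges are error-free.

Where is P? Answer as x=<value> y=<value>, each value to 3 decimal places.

x=19.333 y=14.070

eq1: (x + 39.917)² + (y + 28.676)² = 73.0602040213²
eq2: (x + 2.104)² + (y − 28.392)² = 25.7812893156²
eq3: (x − 1.835)² + (y + 47.626)² = 64.1293134260²
eq3−eq1, eq3−eq2 (x²,y² cancel):
  -83.504·x + 37.900·y = -1081.147807
  -7.878·x + 152.036·y = 1986.823341
det = -83.504·152.036 − 37.900·-7.878 = -12397.037944
x = (-1081.147807·152.036 − 37.900·1986.823341) / -12397.037944 = 19.333166
y = (-83.504·1986.823341 − -1081.147807·-7.878) / -12397.037944 = 14.069891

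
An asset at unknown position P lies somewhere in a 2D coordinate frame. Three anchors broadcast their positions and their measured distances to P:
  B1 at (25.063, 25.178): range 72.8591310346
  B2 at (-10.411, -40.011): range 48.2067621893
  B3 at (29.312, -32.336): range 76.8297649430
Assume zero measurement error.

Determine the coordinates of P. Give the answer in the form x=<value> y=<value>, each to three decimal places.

x=-41.908 y=-3.517

eq1: (x − 25.063)² + (y − 25.178)² = 72.8591310346²
eq2: (x + 10.411)² + (y + 40.011)² = 48.2067621893²
eq3: (x − 29.312)² + (y + 32.336)² = 76.8297649430²
eq3−eq2, eq3−eq1 (x²,y² cancel):
  -79.446·x − 15.350·y = 3383.379662
  -8.498·x + 115.028·y = -48.364781
det = -79.446·115.028 − -15.350·-8.498 = -9268.958788
x = (3383.379662·115.028 − -15.350·-48.364781) / -9268.958788 = -41.907727
y = (-79.446·-48.364781 − 3383.379662·-8.498) / -9268.958788 = -3.516506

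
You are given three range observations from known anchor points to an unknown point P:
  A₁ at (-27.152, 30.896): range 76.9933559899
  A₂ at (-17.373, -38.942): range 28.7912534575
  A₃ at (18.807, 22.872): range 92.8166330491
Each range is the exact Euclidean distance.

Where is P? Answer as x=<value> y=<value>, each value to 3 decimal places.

x=-45.748 y=-43.818

eq1: (x + 27.152)² + (y − 30.896)² = 76.9933559899²
eq2: (x + 17.373)² + (y + 38.942)² = 28.7912534575²
eq3: (x − 18.807)² + (y − 22.872)² = 92.8166330491²
eq1−eq2, eq1−eq3 (x²,y² cancel):
  19.558·x − 139.676·y = 5225.547164
  91.918·x − 16.048·y = -3501.912791
det = 19.558·-16.048 − -139.676·91.918 = 12524.871784
x = (5225.547164·-16.048 − -139.676·-3501.912791) / 12524.871784 = -45.748393
y = (19.558·-3501.912791 − 5225.547164·91.918) / 12524.871784 = -43.817794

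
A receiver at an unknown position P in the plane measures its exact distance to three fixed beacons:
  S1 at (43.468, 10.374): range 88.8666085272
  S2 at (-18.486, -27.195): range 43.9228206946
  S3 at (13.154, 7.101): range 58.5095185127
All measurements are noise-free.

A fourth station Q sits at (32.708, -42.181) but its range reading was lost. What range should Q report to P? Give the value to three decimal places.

92.558

eq1: (x − 43.468)² + (y − 10.374)² = 88.8666085272²
eq2: (x + 18.486)² + (y + 27.195)² = 43.9228206946²
eq3: (x − 13.154)² + (y − 7.101)² = 58.5095185127²
eq1−eq2, eq1−eq3 (x²,y² cancel):
  -123.908·x − 75.138·y = 5052.273254
  -60.628·x − 6.546·y = 2700.275372
det = -123.908·-6.546 − -75.138·-60.628 = -3744.364896
x = (5052.273254·-6.546 − -75.138·2700.275372) / -3744.364896 = -45.353782
y = (-123.908·2700.275372 − 5052.273254·-60.628) / -3744.364896 = 7.551747
|P − Q| = √((-45.353782 − 32.708)² + (7.551747 − -42.181)²) = 92.558025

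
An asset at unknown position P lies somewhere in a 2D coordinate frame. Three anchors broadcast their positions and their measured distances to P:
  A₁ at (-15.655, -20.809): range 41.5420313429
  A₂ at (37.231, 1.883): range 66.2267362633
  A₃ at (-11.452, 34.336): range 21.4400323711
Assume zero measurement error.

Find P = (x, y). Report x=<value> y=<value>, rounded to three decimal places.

x=-26.680 y=19.243

eq1: (x + 15.655)² + (y + 20.809)² = 41.5420313429²
eq2: (x − 37.231)² + (y − 1.883)² = 66.2267362633²
eq3: (x + 11.452)² + (y − 34.336)² = 21.4400323711²
eq1−eq3, eq1−eq2 (x²,y² cancel):
  8.406·x + 110.290·y = 1898.081074
  105.772·x + 45.384·y = -1948.640684
det = 8.406·45.384 − 110.290·105.772 = -11284.095976
x = (1898.081074·45.384 − 110.290·-1948.640684) / -11284.095976 = -26.679859
y = (8.406·-1948.640684 − 1898.081074·105.772) / -11284.095976 = 19.243376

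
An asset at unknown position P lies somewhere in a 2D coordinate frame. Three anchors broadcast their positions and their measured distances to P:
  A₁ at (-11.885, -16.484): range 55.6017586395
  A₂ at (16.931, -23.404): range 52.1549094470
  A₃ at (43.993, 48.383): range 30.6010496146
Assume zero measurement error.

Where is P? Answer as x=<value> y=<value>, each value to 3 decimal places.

x=20.630 y=28.620

eq1: (x + 11.885)² + (y + 16.484)² = 55.6017586395²
eq2: (x − 16.931)² + (y + 23.404)² = 52.1549094470²
eq3: (x − 43.993)² + (y − 48.383)² = 30.6010496146²
eq1−eq3, eq1−eq2 (x²,y² cancel):
  111.756·x + 129.734·y = 6018.454583
  57.632·x − 13.840·y = 792.851480
det = 111.756·-13.840 − 129.734·57.632 = -9023.532928
x = (6018.454583·-13.840 − 129.734·792.851480) / -9023.532928 = 20.629969
y = (111.756·792.851480 − 6018.454583·57.632) / -9023.532928 = 28.619574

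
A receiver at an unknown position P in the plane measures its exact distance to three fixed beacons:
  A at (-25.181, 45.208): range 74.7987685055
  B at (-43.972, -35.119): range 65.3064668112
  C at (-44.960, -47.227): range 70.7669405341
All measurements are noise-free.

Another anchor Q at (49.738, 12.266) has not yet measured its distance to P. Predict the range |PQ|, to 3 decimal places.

41.980

eq1: (x + 25.181)² + (y − 45.208)² = 74.7987685055²
eq2: (x + 43.972)² + (y + 35.119)² = 65.3064668112²
eq3: (x + 44.960)² + (y + 47.227)² = 70.7669405341²
eq3−eq2, eq3−eq1 (x²,y² cancel):
  1.976·x + 24.216·y = -341.884919
  39.558·x + 184.870·y = -2160.841001
det = 1.976·184.870 − 24.216·39.558 = -592.633408
x = (-341.884919·184.870 − 24.216·-2160.841001) / -592.633408 = 18.354246
y = (1.976·-2160.841001 − -341.884919·39.558) / -592.633408 = -15.615829
|P − Q| = √((18.354246 − 49.738)² + (-15.615829 − 12.266)²) = 41.980191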